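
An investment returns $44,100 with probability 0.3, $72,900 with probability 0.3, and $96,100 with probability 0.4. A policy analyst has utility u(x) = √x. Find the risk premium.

E[u] = 0.3·√44100 + 0.3·√72900 + 0.4·√96100 = 0.3·210 + 0.3·270 + 0.4·310 = 268
CE = (268)² = 71824
Risk premium = EV − CE = 73540 − 71824 = 1716

$1,716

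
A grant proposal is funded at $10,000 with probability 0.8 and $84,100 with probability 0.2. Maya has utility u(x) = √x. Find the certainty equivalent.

E[u] = 0.8·√10000 + 0.2·√84100 = 0.8·100 + 0.2·290 = 138
CE = (138)² = 19044

$19,044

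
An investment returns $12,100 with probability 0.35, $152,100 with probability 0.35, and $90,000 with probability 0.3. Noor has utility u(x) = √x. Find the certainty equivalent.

$70,225

E[u] = 0.35·√12100 + 0.35·√152100 + 0.3·√90000 = 0.35·110 + 0.35·390 + 0.3·300 = 265
CE = (265)² = 70225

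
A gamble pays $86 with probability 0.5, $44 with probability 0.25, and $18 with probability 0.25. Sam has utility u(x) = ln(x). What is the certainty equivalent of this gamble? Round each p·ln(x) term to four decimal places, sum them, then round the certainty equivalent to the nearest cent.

E[u] = 0.5·ln(86) + 0.25·ln(44) + 0.25·ln(18) = 2.2272 + 0.9460 + 0.7226 = 3.8958
CE = e^3.8958 ≈ 49.20

$49.20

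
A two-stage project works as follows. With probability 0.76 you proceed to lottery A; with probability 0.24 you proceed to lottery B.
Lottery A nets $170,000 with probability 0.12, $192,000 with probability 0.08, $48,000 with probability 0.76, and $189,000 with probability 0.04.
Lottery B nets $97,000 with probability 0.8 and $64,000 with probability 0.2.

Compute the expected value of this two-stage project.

$82,344

EV(A) = 0.12 × 170000 + 0.08 × 192000 + 0.76 × 48000 + 0.04 × 189000 = 20400 + 15360 + 36480 + 7560 = 79800
EV(B) = 0.8 × 97000 + 0.2 × 64000 = 77600 + 12800 = 90400
Overall = 0.76 × 79800 + 0.24 × 90400 = 60648 + 21696 = 82344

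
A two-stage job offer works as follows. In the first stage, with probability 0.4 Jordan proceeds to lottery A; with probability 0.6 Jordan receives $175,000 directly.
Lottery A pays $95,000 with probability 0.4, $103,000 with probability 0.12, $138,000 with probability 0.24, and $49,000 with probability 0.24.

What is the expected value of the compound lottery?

$143,096

EV(A) = 0.4 × 95000 + 0.12 × 103000 + 0.24 × 138000 + 0.24 × 49000 = 38000 + 12360 + 33120 + 11760 = 95240
Branch B: 175000 (certain)
Overall = 0.4 × 95240 + 0.6 × 175000 = 38096 + 105000 = 143096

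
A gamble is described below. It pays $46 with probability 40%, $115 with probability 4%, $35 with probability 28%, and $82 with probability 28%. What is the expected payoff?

EV = 0.4 × 46 + 0.04 × 115 + 0.28 × 35 + 0.28 × 82 = 18.4 + 4.6 + 9.8 + 22.96 = 55.76

$55.76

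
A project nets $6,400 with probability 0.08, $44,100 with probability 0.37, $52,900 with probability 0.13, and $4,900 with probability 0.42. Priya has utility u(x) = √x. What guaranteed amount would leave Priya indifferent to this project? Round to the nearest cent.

$20,563.56

E[u] = 0.08·√6400 + 0.37·√44100 + 0.13·√52900 + 0.42·√4900 = 0.08·80 + 0.37·210 + 0.13·230 + 0.42·70 = 143.4
CE = (143.4)² = 20563.56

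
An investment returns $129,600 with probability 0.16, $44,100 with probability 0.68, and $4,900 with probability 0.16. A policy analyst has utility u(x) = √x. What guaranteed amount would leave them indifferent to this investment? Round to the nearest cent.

$44,774.56

E[u] = 0.16·√129600 + 0.68·√44100 + 0.16·√4900 = 0.16·360 + 0.68·210 + 0.16·70 = 211.6
CE = (211.6)² = 44774.56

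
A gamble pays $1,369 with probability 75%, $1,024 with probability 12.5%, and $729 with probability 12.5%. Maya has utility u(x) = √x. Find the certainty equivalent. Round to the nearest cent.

E[u] = 0.75·√1369 + 0.125·√1024 + 0.125·√729 = 0.75·37 + 0.125·32 + 0.125·27 = 35.125
CE = (35.125)² = 1233.765625

$1,233.77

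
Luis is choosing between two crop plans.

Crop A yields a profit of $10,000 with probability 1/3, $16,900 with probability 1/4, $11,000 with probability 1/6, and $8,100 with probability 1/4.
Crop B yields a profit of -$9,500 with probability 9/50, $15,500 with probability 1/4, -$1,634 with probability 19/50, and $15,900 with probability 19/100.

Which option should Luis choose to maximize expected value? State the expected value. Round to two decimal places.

Crop A = 1/3 × 10000 + 1/4 × 16900 + 1/6 × 11000 + 1/4 × 8100 = 3333.3333 + 4225 + 1833.3333 + 2025 = 11416.6667
Crop B = 9/50 × (-9500) + 1/4 × 15500 + 19/50 × (-1634) + 19/100 × 15900 = -1710 + 3875 − 620.92 + 3021 = 4565.08

Crop A ($11,416.67)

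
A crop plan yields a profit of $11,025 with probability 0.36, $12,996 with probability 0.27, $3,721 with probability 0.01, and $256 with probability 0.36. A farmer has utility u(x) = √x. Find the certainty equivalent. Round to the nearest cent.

$5,617.50

E[u] = 0.36·√11025 + 0.27·√12996 + 0.01·√3721 + 0.36·√256 = 0.36·105 + 0.27·114 + 0.01·61 + 0.36·16 = 74.95
CE = (74.95)² = 5617.5025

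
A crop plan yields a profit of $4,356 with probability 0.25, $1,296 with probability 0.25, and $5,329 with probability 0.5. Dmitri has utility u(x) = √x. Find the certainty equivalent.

E[u] = 0.25·√4356 + 0.25·√1296 + 0.5·√5329 = 0.25·66 + 0.25·36 + 0.5·73 = 62
CE = (62)² = 3844

$3,844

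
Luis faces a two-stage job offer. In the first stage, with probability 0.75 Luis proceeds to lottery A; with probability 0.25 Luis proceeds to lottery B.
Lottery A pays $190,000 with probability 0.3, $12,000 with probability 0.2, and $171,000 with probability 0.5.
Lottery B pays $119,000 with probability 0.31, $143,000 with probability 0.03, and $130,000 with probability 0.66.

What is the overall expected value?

EV(A) = 0.3 × 190000 + 0.2 × 12000 + 0.5 × 171000 = 57000 + 2400 + 85500 = 144900
EV(B) = 0.31 × 119000 + 0.03 × 143000 + 0.66 × 130000 = 36890 + 4290 + 85800 = 126980
Overall = 0.75 × 144900 + 0.25 × 126980 = 108675 + 31745 = 140420

$140,420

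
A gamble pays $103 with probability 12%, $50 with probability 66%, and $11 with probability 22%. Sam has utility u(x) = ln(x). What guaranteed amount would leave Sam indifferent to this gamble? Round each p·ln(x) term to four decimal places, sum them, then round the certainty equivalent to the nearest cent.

$39.08

E[u] = 0.12·ln(103) + 0.66·ln(50) + 0.22·ln(11) = 0.5562 + 2.5819 + 0.5275 = 3.6656
CE = e^3.6656 ≈ 39.08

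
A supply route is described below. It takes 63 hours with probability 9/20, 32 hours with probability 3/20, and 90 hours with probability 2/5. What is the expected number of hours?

69.15 hours

EV = 9/20 × 63 + 3/20 × 32 + 2/5 × 90 = 28.35 + 4.8 + 36 = 69.15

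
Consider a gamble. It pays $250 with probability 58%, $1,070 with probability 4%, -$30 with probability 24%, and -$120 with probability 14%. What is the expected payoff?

EV = 0.58 × 250 + 0.04 × 1070 + 0.24 × (-30) + 0.14 × (-120) = 145 + 42.8 − 7.2 − 16.8 = 163.8

$163.80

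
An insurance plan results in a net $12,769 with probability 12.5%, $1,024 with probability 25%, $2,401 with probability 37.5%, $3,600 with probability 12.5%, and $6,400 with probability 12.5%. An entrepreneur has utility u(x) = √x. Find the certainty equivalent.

E[u] = 0.125·√12769 + 0.25·√1024 + 0.375·√2401 + 0.125·√3600 + 0.125·√6400 = 0.125·113 + 0.25·32 + 0.375·49 + 0.125·60 + 0.125·80 = 58
CE = (58)² = 3364

$3,364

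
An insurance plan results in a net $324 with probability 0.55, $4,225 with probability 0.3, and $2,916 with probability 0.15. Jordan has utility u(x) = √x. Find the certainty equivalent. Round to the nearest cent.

$1,406.25

E[u] = 0.55·√324 + 0.3·√4225 + 0.15·√2916 = 0.55·18 + 0.3·65 + 0.15·54 = 37.5
CE = (37.5)² = 1406.25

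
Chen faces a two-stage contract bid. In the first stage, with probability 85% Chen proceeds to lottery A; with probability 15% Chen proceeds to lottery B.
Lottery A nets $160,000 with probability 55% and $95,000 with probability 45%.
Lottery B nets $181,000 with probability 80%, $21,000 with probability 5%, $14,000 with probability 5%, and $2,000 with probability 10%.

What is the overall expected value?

$133,150

EV(A) = 0.55 × 160000 + 0.45 × 95000 = 88000 + 42750 = 130750
EV(B) = 0.8 × 181000 + 0.05 × 21000 + 0.05 × 14000 + 0.1 × 2000 = 144800 + 1050 + 700 + 200 = 146750
Overall = 0.85 × 130750 + 0.15 × 146750 = 111137.5 + 22012.5 = 133150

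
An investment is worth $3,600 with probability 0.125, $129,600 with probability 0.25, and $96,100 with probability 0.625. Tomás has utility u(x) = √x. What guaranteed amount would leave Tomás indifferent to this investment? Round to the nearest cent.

E[u] = 0.125·√3600 + 0.25·√129600 + 0.625·√96100 = 0.125·60 + 0.25·360 + 0.625·310 = 291.25
CE = (291.25)² = 84826.5625

$84,826.56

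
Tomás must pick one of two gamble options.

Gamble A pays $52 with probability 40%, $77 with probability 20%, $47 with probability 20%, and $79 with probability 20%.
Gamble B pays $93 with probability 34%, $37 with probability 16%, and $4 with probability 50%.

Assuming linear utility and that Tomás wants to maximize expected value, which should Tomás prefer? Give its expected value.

Gamble A = 0.4 × 52 + 0.2 × 77 + 0.2 × 47 + 0.2 × 79 = 20.8 + 15.4 + 9.4 + 15.8 = 61.4
Gamble B = 0.34 × 93 + 0.16 × 37 + 0.5 × 4 = 31.62 + 5.92 + 2 = 39.54

Gamble A ($61.40)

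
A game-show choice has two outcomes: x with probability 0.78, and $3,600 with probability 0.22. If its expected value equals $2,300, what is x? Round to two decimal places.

x = $1,933.33

0.78·x + 0.22·3600 = 2300
0.78·x = 2300 − 792 = 1508
x = 1508 / 0.78 = 1933.3333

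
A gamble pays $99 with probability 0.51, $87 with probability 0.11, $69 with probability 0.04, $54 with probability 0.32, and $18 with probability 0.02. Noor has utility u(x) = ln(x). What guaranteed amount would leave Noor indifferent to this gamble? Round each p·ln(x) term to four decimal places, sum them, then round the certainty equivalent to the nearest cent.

E[u] = 0.51·ln(99) + 0.11·ln(87) + 0.04·ln(69) + 0.32·ln(54) + 0.02·ln(18) = 2.3435 + 0.4912 + 0.1694 + 1.2765 + 0.0578 = 4.3384
CE = e^4.3384 ≈ 76.58

$76.58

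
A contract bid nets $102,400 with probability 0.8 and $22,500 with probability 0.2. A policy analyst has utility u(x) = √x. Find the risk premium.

$4,624

E[u] = 0.8·√102400 + 0.2·√22500 = 0.8·320 + 0.2·150 = 286
CE = (286)² = 81796
Risk premium = EV − CE = 86420 − 81796 = 4624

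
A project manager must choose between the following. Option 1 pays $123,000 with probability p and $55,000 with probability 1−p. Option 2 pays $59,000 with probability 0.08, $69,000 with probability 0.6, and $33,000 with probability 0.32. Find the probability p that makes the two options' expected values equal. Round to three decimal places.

EV(Option 2) = 0.08 × 59000 + 0.6 × 69000 + 0.32 × 33000 = 4720 + 41400 + 10560 = 56680
p·123000 + (1−p)·55000 = 56680
68000p + 55000 = 56680
p = (56680 − 55000) / 68000

p = 0.025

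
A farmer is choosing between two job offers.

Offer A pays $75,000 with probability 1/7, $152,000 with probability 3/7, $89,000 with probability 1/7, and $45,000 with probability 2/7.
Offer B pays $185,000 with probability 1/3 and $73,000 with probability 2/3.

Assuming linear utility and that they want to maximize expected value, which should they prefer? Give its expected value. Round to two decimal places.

Offer A = 1/7 × 75000 + 3/7 × 152000 + 1/7 × 89000 + 2/7 × 45000 = 10714.2857 + 65142.8571 + 12714.2857 + 12857.1429 = 101428.5714
Offer B = 1/3 × 185000 + 2/3 × 73000 = 61666.6667 + 48666.6667 = 110333.3333

Offer B ($110,333.33)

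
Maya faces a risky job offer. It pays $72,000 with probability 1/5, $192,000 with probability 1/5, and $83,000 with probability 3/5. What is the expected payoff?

EV = 1/5 × 72000 + 1/5 × 192000 + 3/5 × 83000 = 14400 + 38400 + 49800 = 102600

$102,600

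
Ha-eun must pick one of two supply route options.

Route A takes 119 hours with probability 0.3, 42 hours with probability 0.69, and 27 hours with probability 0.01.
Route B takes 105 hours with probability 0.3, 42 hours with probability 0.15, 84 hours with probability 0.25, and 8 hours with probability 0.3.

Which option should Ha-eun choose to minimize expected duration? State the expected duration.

Route B (61.2 hours)

Route A = 0.3 × 119 + 0.69 × 42 + 0.01 × 27 = 35.7 + 28.98 + 0.27 = 64.95
Route B = 0.3 × 105 + 0.15 × 42 + 0.25 × 84 + 0.3 × 8 = 31.5 + 6.3 + 21 + 2.4 = 61.2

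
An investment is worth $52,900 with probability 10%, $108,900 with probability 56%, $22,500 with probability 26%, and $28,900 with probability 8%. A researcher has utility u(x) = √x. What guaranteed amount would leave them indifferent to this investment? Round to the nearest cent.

E[u] = 0.1·√52900 + 0.56·√108900 + 0.26·√22500 + 0.08·√28900 = 0.1·230 + 0.56·330 + 0.26·150 + 0.08·170 = 260.4
CE = (260.4)² = 67808.16

$67,808.16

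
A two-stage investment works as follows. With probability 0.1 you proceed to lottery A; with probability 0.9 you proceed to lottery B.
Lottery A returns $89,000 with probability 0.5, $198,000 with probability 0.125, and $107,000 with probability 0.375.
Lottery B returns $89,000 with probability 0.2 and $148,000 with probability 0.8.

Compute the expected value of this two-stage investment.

EV(A) = 0.5 × 89000 + 0.125 × 198000 + 0.375 × 107000 = 44500 + 24750 + 40125 = 109375
EV(B) = 0.2 × 89000 + 0.8 × 148000 = 17800 + 118400 = 136200
Overall = 0.1 × 109375 + 0.9 × 136200 = 10937.5 + 122580 = 133517.5

$133,517.50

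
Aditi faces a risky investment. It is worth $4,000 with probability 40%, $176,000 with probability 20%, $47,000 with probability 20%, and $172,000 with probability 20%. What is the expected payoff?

EV = 0.4 × 4000 + 0.2 × 176000 + 0.2 × 47000 + 0.2 × 172000 = 1600 + 35200 + 9400 + 34400 = 80600

$80,600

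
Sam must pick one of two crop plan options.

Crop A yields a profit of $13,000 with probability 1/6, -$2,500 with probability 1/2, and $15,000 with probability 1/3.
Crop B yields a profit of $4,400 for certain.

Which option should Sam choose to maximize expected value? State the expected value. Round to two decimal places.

Crop A = 1/6 × 13000 + 1/2 × (-2500) + 1/3 × 15000 = 2166.6667 − 1250 + 5000 = 5916.6667
Crop B: 4400 (certain)

Crop A ($5,916.67)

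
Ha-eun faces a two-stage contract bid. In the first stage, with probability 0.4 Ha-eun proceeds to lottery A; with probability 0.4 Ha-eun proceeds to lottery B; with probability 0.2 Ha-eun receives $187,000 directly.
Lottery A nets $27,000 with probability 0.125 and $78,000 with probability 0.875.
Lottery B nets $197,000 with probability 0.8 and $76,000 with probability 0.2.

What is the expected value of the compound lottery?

EV(A) = 0.125 × 27000 + 0.875 × 78000 = 3375 + 68250 = 71625
EV(B) = 0.8 × 197000 + 0.2 × 76000 = 157600 + 15200 = 172800
Branch C: 187000 (certain)
Overall = 0.4 × 71625 + 0.4 × 172800 + 0.2 × 187000 = 28650 + 69120 + 37400 = 135170

$135,170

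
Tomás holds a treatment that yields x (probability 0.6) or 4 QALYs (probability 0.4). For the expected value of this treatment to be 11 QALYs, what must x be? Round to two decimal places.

x = 15.67 QALYs

0.6·x + 0.4·4 = 11
0.6·x = 11 − 1.6 = 9.4
x = 9.4 / 0.6 = 15.6667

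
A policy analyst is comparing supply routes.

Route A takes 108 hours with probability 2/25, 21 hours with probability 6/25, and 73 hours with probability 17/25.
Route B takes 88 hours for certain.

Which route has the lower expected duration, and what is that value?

Route A (63.32 hours)

Route A = 2/25 × 108 + 6/25 × 21 + 17/25 × 73 = 8.64 + 5.04 + 49.64 = 63.32
Route B: 88 (certain)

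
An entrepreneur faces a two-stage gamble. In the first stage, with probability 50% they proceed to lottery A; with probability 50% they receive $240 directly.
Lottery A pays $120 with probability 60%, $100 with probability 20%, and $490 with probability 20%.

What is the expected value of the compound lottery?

EV(A) = 0.6 × 120 + 0.2 × 100 + 0.2 × 490 = 72 + 20 + 98 = 190
Branch B: 240 (certain)
Overall = 0.5 × 190 + 0.5 × 240 = 95 + 120 = 215

$215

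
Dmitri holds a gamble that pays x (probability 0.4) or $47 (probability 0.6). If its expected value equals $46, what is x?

0.4·x + 0.6·47 = 46
0.4·x = 46 − 28.2 = 17.8
x = 17.8 / 0.4 = 44.5

x = $44.50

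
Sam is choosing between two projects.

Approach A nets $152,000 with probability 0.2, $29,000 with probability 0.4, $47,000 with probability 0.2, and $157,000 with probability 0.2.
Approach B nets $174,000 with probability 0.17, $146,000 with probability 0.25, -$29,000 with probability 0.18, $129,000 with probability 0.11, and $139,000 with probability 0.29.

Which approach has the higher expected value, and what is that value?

Approach B ($115,360)

Approach A = 0.2 × 152000 + 0.4 × 29000 + 0.2 × 47000 + 0.2 × 157000 = 30400 + 11600 + 9400 + 31400 = 82800
Approach B = 0.17 × 174000 + 0.25 × 146000 + 0.18 × (-29000) + 0.11 × 129000 + 0.29 × 139000 = 29580 + 36500 − 5220 + 14190 + 40310 = 115360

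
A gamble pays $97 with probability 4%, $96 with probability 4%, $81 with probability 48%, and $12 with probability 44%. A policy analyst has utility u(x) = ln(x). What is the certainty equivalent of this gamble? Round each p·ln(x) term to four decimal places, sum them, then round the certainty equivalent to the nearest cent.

E[u] = 0.04·ln(97) + 0.04·ln(96) + 0.48·ln(81) + 0.44·ln(12) = 0.1830 + 0.1826 + 2.1093 + 1.0934 = 3.5683
CE = e^3.5683 ≈ 35.46

$35.46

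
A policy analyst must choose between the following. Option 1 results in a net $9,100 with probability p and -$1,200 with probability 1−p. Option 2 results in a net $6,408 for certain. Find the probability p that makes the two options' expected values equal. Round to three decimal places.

p = 0.739

p·9100 + (1−p)·(-1200) = 6408
10300p − 1200 = 6408
p = (6408 + 1200) / 10300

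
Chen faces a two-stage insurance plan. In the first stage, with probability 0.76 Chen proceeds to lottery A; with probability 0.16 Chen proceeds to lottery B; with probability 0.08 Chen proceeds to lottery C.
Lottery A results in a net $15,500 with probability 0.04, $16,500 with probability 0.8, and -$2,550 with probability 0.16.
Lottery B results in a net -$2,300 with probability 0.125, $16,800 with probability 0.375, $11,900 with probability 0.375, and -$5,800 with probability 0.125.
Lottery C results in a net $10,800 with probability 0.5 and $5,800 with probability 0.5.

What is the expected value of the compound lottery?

$12,417.12

EV(A) = 0.04 × 15500 + 0.8 × 16500 + 0.16 × (-2550) = 620 + 13200 − 408 = 13412
EV(B) = 0.125 × (-2300) + 0.375 × 16800 + 0.375 × 11900 + 0.125 × (-5800) = -287.5 + 6300 + 4462.5 − 725 = 9750
EV(C) = 0.5 × 10800 + 0.5 × 5800 = 5400 + 2900 = 8300
Overall = 0.76 × 13412 + 0.16 × 9750 + 0.08 × 8300 = 10193.12 + 1560 + 664 = 12417.12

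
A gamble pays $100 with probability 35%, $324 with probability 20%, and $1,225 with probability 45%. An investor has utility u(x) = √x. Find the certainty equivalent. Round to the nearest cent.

E[u] = 0.35·√100 + 0.2·√324 + 0.45·√1225 = 0.35·10 + 0.2·18 + 0.45·35 = 22.85
CE = (22.85)² = 522.1225

$522.12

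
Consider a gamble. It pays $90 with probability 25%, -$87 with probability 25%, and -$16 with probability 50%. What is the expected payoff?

-$7.25

EV = 0.25 × 90 + 0.25 × (-87) + 0.5 × (-16) = 22.5 − 21.75 − 8 = -7.25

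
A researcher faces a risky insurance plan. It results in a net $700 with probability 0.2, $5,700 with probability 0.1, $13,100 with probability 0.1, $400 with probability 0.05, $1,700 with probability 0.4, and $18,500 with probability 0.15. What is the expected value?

EV = 0.2 × 700 + 0.1 × 5700 + 0.1 × 13100 + 0.05 × 400 + 0.4 × 1700 + 0.15 × 18500 = 140 + 570 + 1310 + 20 + 680 + 2775 = 5495

$5,495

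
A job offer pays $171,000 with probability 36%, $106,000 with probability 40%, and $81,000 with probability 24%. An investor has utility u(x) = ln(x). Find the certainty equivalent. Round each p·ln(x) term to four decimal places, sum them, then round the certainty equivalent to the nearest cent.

E[u] = 0.36·ln(171000) + 0.4·ln(106000) + 0.24·ln(81000) = 4.3378 + 4.6285 + 2.7125 = 11.6788
CE = e^11.6788 ≈ 118042.50

$118,042.50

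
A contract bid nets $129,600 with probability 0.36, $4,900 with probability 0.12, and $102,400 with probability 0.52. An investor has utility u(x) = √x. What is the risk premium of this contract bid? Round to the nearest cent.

E[u] = 0.36·√129600 + 0.12·√4900 + 0.52·√102400 = 0.36·360 + 0.12·70 + 0.52·320 = 304.4
CE = (304.4)² = 92659.36
Risk premium = EV − CE = 100492 − 92659.36 = 7832.64

$7,832.64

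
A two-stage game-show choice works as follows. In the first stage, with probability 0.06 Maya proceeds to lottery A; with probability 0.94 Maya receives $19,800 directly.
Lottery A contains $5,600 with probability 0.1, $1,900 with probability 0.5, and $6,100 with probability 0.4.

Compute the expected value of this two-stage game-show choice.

$18,849

EV(A) = 0.1 × 5600 + 0.5 × 1900 + 0.4 × 6100 = 560 + 950 + 2440 = 3950
Branch B: 19800 (certain)
Overall = 0.06 × 3950 + 0.94 × 19800 = 237 + 18612 = 18849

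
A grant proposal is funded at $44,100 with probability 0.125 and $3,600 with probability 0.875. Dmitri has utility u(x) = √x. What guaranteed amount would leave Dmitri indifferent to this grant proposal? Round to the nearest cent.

$6,201.56

E[u] = 0.125·√44100 + 0.875·√3600 = 0.125·210 + 0.875·60 = 78.75
CE = (78.75)² = 6201.5625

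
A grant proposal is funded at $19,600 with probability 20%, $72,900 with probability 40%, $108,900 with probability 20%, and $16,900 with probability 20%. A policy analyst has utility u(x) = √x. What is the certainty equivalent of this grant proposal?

E[u] = 0.2·√19600 + 0.4·√72900 + 0.2·√108900 + 0.2·√16900 = 0.2·140 + 0.4·270 + 0.2·330 + 0.2·130 = 228
CE = (228)² = 51984

$51,984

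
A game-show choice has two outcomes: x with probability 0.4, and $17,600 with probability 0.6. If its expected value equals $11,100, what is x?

x = $1,350

0.4·x + 0.6·17600 = 11100
0.4·x = 11100 − 10560 = 540
x = 540 / 0.4 = 1350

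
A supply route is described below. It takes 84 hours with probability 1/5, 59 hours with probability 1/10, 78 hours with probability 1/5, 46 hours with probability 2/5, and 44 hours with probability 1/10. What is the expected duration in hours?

EV = 1/5 × 84 + 1/10 × 59 + 1/5 × 78 + 2/5 × 46 + 1/10 × 44 = 16.8 + 5.9 + 15.6 + 18.4 + 4.4 = 61.1

61.1 hours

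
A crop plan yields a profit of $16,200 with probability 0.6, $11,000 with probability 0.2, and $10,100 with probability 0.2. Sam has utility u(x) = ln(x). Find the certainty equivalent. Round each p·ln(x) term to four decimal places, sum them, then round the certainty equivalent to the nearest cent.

E[u] = 0.6·ln(16200) + 0.2·ln(11000) + 0.2·ln(10100) = 5.8157 + 1.8611 + 1.8441 = 9.5209
CE = e^9.5209 ≈ 13641.88

$13,641.88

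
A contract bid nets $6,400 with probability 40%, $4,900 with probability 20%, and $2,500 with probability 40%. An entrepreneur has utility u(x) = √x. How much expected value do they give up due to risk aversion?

$184

E[u] = 0.4·√6400 + 0.2·√4900 + 0.4·√2500 = 0.4·80 + 0.2·70 + 0.4·50 = 66
CE = (66)² = 4356
Risk premium = EV − CE = 4540 − 4356 = 184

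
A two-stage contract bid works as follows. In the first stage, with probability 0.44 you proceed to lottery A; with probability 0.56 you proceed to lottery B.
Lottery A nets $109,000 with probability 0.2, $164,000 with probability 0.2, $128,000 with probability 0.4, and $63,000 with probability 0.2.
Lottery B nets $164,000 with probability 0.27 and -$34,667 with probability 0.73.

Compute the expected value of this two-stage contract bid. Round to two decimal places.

EV(A) = 0.2 × 109000 + 0.2 × 164000 + 0.4 × 128000 + 0.2 × 63000 = 21800 + 32800 + 51200 + 12600 = 118400
EV(B) = 0.27 × 164000 + 0.73 × (-34667) = 44280 − 25306.91 = 18973.09
Overall = 0.44 × 118400 + 0.56 × 18973.09 = 52096 + 10624.9304 = 62720.9304

$62,720.93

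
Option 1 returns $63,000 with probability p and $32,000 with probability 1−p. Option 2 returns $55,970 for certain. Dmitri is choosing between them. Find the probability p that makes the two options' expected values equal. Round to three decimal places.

p = 0.773

p·63000 + (1−p)·32000 = 55970
31000p + 32000 = 55970
p = (55970 − 32000) / 31000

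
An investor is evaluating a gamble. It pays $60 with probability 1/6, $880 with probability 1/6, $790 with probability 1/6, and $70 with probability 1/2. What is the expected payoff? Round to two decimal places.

EV = 1/6 × 60 + 1/6 × 880 + 1/6 × 790 + 1/2 × 70 = 10 + 146.6667 + 131.6667 + 35 = 323.3333

$323.33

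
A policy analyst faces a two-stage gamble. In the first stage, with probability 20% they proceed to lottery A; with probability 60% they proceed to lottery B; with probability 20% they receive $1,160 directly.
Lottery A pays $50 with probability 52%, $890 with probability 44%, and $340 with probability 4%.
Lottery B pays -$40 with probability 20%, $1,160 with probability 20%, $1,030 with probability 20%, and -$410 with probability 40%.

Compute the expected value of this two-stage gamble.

EV(A) = 0.52 × 50 + 0.44 × 890 + 0.04 × 340 = 26 + 391.6 + 13.6 = 431.2
EV(B) = 0.2 × (-40) + 0.2 × 1160 + 0.2 × 1030 + 0.4 × (-410) = -8 + 232 + 206 − 164 = 266
Branch C: 1160 (certain)
Overall = 0.2 × 431.2 + 0.6 × 266 + 0.2 × 1160 = 86.24 + 159.6 + 232 = 477.84

$477.84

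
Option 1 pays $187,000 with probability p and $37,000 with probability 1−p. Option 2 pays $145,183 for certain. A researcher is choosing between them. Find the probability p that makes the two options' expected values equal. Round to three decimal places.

p·187000 + (1−p)·37000 = 145183
150000p + 37000 = 145183
p = (145183 − 37000) / 150000

p = 0.721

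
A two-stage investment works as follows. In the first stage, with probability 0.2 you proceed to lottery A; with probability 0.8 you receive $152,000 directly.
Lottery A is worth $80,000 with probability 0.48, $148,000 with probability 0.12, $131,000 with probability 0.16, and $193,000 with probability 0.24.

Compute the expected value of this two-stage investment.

EV(A) = 0.48 × 80000 + 0.12 × 148000 + 0.16 × 131000 + 0.24 × 193000 = 38400 + 17760 + 20960 + 46320 = 123440
Branch B: 152000 (certain)
Overall = 0.2 × 123440 + 0.8 × 152000 = 24688 + 121600 = 146288

$146,288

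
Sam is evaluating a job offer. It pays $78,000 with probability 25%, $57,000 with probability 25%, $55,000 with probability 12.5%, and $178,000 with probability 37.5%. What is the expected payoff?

$107,375

EV = 0.25 × 78000 + 0.25 × 57000 + 0.125 × 55000 + 0.375 × 178000 = 19500 + 14250 + 6875 + 66750 = 107375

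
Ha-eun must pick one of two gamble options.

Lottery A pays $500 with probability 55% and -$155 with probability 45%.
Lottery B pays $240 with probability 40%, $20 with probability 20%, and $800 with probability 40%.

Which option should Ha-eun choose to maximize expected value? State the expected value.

Lottery A = 0.55 × 500 + 0.45 × (-155) = 275 − 69.75 = 205.25
Lottery B = 0.4 × 240 + 0.2 × 20 + 0.4 × 800 = 96 + 4 + 320 = 420

Lottery B ($420)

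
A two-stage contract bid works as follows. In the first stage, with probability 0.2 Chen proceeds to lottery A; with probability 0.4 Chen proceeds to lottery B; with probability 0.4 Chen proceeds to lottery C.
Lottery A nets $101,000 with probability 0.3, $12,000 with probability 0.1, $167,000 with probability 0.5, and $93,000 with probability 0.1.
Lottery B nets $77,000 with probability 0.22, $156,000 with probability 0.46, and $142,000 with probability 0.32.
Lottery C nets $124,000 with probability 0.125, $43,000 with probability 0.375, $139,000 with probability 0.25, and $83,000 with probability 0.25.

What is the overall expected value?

EV(A) = 0.3 × 101000 + 0.1 × 12000 + 0.5 × 167000 + 0.1 × 93000 = 30300 + 1200 + 83500 + 9300 = 124300
EV(B) = 0.22 × 77000 + 0.46 × 156000 + 0.32 × 142000 = 16940 + 71760 + 45440 = 134140
EV(C) = 0.125 × 124000 + 0.375 × 43000 + 0.25 × 139000 + 0.25 × 83000 = 15500 + 16125 + 34750 + 20750 = 87125
Overall = 0.2 × 124300 + 0.4 × 134140 + 0.4 × 87125 = 24860 + 53656 + 34850 = 113366

$113,366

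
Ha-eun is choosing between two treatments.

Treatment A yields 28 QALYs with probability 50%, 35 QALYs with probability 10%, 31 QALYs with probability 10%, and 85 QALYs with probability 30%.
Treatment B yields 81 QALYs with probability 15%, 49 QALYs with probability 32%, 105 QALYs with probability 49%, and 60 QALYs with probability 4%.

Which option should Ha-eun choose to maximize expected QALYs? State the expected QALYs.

Treatment B (81.68 QALYs)

Treatment A = 0.5 × 28 + 0.1 × 35 + 0.1 × 31 + 0.3 × 85 = 14 + 3.5 + 3.1 + 25.5 = 46.1
Treatment B = 0.15 × 81 + 0.32 × 49 + 0.49 × 105 + 0.04 × 60 = 12.15 + 15.68 + 51.45 + 2.4 = 81.68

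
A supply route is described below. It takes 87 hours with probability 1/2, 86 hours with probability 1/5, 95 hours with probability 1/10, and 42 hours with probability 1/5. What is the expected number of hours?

EV = 1/2 × 87 + 1/5 × 86 + 1/10 × 95 + 1/5 × 42 = 43.5 + 17.2 + 9.5 + 8.4 = 78.6

78.6 hours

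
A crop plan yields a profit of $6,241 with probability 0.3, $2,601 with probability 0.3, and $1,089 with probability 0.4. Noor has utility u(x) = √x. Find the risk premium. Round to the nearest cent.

E[u] = 0.3·√6241 + 0.3·√2601 + 0.4·√1089 = 0.3·79 + 0.3·51 + 0.4·33 = 52.2
CE = (52.2)² = 2724.84
Risk premium = EV − CE = 3088.2 − 2724.84 = 363.36

$363.36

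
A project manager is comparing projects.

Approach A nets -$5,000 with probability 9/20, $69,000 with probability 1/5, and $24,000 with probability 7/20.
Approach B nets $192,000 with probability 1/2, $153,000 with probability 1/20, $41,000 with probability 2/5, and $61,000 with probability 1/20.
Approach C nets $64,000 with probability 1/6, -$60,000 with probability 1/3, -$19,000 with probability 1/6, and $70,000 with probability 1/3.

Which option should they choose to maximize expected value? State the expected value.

Approach A = 9/20 × (-5000) + 1/5 × 69000 + 7/20 × 24000 = -2250 + 13800 + 8400 = 19950
Approach B = 1/2 × 192000 + 1/20 × 153000 + 2/5 × 41000 + 1/20 × 61000 = 96000 + 7650 + 16400 + 3050 = 123100
Approach C = 1/6 × 64000 + 1/3 × (-60000) + 1/6 × (-19000) + 1/3 × 70000 = 10666.6667 − 20000 − 3166.6667 + 23333.3333 = 10833.3333

Approach B ($123,100)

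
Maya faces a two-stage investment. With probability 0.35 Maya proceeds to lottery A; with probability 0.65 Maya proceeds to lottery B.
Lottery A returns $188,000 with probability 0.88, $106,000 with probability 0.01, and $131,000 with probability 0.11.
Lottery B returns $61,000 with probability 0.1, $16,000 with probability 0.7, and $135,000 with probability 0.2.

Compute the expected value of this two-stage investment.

$92,113.50

EV(A) = 0.88 × 188000 + 0.01 × 106000 + 0.11 × 131000 = 165440 + 1060 + 14410 = 180910
EV(B) = 0.1 × 61000 + 0.7 × 16000 + 0.2 × 135000 = 6100 + 11200 + 27000 = 44300
Overall = 0.35 × 180910 + 0.65 × 44300 = 63318.5 + 28795 = 92113.5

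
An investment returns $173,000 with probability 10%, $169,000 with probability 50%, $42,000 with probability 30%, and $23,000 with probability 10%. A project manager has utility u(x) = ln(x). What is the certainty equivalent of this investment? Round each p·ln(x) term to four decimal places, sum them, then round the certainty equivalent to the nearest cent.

$91,381.65

E[u] = 0.1·ln(173000) + 0.5·ln(169000) + 0.3·ln(42000) + 0.1·ln(23000) = 1.2061 + 6.0188 + 3.1936 + 1.0043 = 11.4228
CE = e^11.4228 ≈ 91381.65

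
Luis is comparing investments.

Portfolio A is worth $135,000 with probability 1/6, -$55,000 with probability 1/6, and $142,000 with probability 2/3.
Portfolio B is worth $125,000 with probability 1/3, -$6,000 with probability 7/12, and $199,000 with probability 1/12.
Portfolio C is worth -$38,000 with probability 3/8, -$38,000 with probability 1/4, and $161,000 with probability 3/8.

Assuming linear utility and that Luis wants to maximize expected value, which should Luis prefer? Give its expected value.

Portfolio A = 1/6 × 135000 + 1/6 × (-55000) + 2/3 × 142000 = 22500 − 9166.6667 + 94666.6667 = 108000
Portfolio B = 1/3 × 125000 + 7/12 × (-6000) + 1/12 × 199000 = 41666.6667 − 3500 + 16583.3333 = 54750
Portfolio C = 3/8 × (-38000) + 1/4 × (-38000) + 3/8 × 161000 = -14250 − 9500 + 60375 = 36625

Portfolio A ($108,000)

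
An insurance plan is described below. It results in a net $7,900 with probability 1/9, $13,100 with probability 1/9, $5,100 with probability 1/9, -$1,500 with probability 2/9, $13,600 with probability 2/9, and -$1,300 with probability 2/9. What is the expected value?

EV = 1/9 × 7900 + 1/9 × 13100 + 1/9 × 5100 + 2/9 × (-1500) + 2/9 × 13600 + 2/9 × (-1300) = 877.7778 + 1455.5556 + 566.6667 − 333.3333 + 3022.2222 − 288.8889 = 5300

$5,300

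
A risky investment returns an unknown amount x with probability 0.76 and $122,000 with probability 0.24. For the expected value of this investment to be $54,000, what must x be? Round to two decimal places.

0.76·x + 0.24·122000 = 54000
0.76·x = 54000 − 29280 = 24720
x = 24720 / 0.76 = 32526.3158

x = $32,526.32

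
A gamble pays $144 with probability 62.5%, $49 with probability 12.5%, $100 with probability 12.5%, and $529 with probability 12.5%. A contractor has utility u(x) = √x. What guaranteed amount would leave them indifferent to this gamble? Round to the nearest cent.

E[u] = 0.625·√144 + 0.125·√49 + 0.125·√100 + 0.125·√529 = 0.625·12 + 0.125·7 + 0.125·10 + 0.125·23 = 12.5
CE = (12.5)² = 156.25

$156.25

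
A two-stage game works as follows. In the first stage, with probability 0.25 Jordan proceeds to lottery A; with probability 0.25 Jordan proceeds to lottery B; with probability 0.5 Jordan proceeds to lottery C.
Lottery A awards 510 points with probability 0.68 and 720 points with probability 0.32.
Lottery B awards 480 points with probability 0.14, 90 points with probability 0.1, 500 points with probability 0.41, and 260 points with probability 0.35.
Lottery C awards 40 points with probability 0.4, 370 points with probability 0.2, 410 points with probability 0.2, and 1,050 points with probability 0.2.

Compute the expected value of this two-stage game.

EV(A) = 0.68 × 510 + 0.32 × 720 = 346.8 + 230.4 = 577.2
EV(B) = 0.14 × 480 + 0.1 × 90 + 0.41 × 500 + 0.35 × 260 = 67.2 + 9 + 205 + 91 = 372.2
EV(C) = 0.4 × 40 + 0.2 × 370 + 0.2 × 410 + 0.2 × 1050 = 16 + 74 + 82 + 210 = 382
Overall = 0.25 × 577.2 + 0.25 × 372.2 + 0.5 × 382 = 144.3 + 93.05 + 191 = 428.35

428.35 points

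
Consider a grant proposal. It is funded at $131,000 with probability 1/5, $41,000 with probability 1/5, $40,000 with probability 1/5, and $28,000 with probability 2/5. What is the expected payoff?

EV = 1/5 × 131000 + 1/5 × 41000 + 1/5 × 40000 + 2/5 × 28000 = 26200 + 8200 + 8000 + 11200 = 53600

$53,600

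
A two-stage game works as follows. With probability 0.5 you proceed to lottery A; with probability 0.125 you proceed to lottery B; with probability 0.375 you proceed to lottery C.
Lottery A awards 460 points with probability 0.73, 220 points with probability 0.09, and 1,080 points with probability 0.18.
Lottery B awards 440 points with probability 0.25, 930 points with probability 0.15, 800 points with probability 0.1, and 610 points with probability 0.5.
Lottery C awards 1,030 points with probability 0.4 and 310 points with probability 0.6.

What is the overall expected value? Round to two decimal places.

578.56 points

EV(A) = 0.73 × 460 + 0.09 × 220 + 0.18 × 1080 = 335.8 + 19.8 + 194.4 = 550
EV(B) = 0.25 × 440 + 0.15 × 930 + 0.1 × 800 + 0.5 × 610 = 110 + 139.5 + 80 + 305 = 634.5
EV(C) = 0.4 × 1030 + 0.6 × 310 = 412 + 186 = 598
Overall = 0.5 × 550 + 0.125 × 634.5 + 0.375 × 598 = 275 + 79.3125 + 224.25 = 578.5625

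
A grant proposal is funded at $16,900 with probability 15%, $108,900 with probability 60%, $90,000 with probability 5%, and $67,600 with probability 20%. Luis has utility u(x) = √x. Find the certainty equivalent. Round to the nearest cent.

$80,940.25

E[u] = 0.15·√16900 + 0.6·√108900 + 0.05·√90000 + 0.2·√67600 = 0.15·130 + 0.6·330 + 0.05·300 + 0.2·260 = 284.5
CE = (284.5)² = 80940.25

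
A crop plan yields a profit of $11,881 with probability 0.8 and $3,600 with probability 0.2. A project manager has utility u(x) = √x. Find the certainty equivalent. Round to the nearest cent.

$9,840.64

E[u] = 0.8·√11881 + 0.2·√3600 = 0.8·109 + 0.2·60 = 99.2
CE = (99.2)² = 9840.64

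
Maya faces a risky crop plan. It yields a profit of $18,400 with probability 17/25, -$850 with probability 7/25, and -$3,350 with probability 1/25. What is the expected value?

EV = 17/25 × 18400 + 7/25 × (-850) + 1/25 × (-3350) = 12512 − 238 − 134 = 12140

$12,140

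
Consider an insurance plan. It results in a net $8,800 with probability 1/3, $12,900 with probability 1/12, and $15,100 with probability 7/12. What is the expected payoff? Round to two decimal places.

$12,816.67

EV = 1/3 × 8800 + 1/12 × 12900 + 7/12 × 15100 = 2933.3333 + 1075 + 8808.3333 = 12816.6667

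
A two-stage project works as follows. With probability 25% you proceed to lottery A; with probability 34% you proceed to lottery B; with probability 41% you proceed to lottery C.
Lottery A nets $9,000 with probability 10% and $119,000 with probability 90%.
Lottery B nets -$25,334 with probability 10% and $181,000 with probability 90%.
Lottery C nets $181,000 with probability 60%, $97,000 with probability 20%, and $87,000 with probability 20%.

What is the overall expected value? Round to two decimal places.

EV(A) = 0.1 × 9000 + 0.9 × 119000 = 900 + 107100 = 108000
EV(B) = 0.1 × (-25334) + 0.9 × 181000 = -2533.4 + 162900 = 160366.6
EV(C) = 0.6 × 181000 + 0.2 × 97000 + 0.2 × 87000 = 108600 + 19400 + 17400 = 145400
Overall = 0.25 × 108000 + 0.34 × 160366.6 + 0.41 × 145400 = 27000 + 54524.644 + 59614 = 141138.644

$141,138.64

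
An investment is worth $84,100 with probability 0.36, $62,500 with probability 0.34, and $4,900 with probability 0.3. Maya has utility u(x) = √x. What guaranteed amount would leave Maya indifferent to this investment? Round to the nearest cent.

E[u] = 0.36·√84100 + 0.34·√62500 + 0.3·√4900 = 0.36·290 + 0.34·250 + 0.3·70 = 210.4
CE = (210.4)² = 44268.16

$44,268.16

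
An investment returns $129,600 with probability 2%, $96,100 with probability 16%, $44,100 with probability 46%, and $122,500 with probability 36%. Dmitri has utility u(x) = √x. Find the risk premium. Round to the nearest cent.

E[u] = 0.02·√129600 + 0.16·√96100 + 0.46·√44100 + 0.36·√122500 = 0.02·360 + 0.16·310 + 0.46·210 + 0.36·350 = 279.4
CE = (279.4)² = 78064.36
Risk premium = EV − CE = 82354 − 78064.36 = 4289.64

$4,289.64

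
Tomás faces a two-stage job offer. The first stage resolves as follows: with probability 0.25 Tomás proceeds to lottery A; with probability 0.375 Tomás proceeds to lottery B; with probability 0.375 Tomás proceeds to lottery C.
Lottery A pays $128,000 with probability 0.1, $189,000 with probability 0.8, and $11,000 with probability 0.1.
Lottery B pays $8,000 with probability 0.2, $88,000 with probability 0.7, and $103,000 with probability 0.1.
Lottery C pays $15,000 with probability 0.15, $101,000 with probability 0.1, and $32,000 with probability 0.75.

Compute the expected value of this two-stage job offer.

EV(A) = 0.1 × 128000 + 0.8 × 189000 + 0.1 × 11000 = 12800 + 151200 + 1100 = 165100
EV(B) = 0.2 × 8000 + 0.7 × 88000 + 0.1 × 103000 = 1600 + 61600 + 10300 = 73500
EV(C) = 0.15 × 15000 + 0.1 × 101000 + 0.75 × 32000 = 2250 + 10100 + 24000 = 36350
Overall = 0.25 × 165100 + 0.375 × 73500 + 0.375 × 36350 = 41275 + 27562.5 + 13631.25 = 82468.75

$82,468.75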